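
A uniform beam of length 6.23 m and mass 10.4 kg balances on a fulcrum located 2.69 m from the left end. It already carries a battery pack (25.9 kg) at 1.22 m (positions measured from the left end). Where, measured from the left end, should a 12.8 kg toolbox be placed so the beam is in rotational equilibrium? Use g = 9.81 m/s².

Choose the fulcrum (at 2.69 m from the left end) as the axis so the support reaction has zero arm there.
Beam weight: 10.4 × 9.81 = 102 N down at 3.115 m → arm 0.425 m, τ = 102 × 0.425 = 43.35 N·m clockwise.
Battery pack: 25.9 × 9.81 = 254.1 N down at 1.22 m → arm 1.47 m, τ = 254.1 × 1.47 = 373.5 N·m counterclockwise.
Net moment of existing loads = 330.1 N·m counterclockwise.
The toolbox weighs 12.8 × 9.81 = 125.6 N and must supply an equal clockwise moment, so its lever arm about the fulcrum is 330.1 / 125.6 = 2.63 m.
That puts it at 2.69 + 2.63 = 5.32 m from the left end.

x ≈ 5.32 m from the left end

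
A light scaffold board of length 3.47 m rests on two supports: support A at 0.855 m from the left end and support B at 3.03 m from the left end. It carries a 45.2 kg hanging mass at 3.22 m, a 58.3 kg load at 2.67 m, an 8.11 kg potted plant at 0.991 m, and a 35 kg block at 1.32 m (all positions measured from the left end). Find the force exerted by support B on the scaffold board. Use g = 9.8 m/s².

Choose support A as the axis so its reaction then has zero moment arm.
Hanging mass: 45.2 × 9.8 = 443 N down at 3.22 m → arm 2.365 m, τ = 443 × 2.365 = 1048 N·m clockwise.
Load: 58.3 × 9.8 = 571.3 N down at 2.67 m → arm 1.815 m, τ = 571.3 × 1.815 = 1037 N·m clockwise.
Potted plant: 8.11 × 9.8 = 79.48 N down at 0.991 m → arm 0.136 m, τ = 79.48 × 0.136 = 10.81 N·m clockwise.
Block: 35 × 9.8 = 343 N down at 1.32 m → arm 0.465 m, τ = 343 × 0.465 = 159.5 N·m clockwise.
Net load moment about support A = 2255 N·m clockwise.
Reaction R at support B is upward at 3.03 m, arm 2.175 m → moment R × 2.175 counterclockwise.
For rotational equilibrium, R × 2.175 = 2255, so R = 1040 N.

R_B ≈ 1040 N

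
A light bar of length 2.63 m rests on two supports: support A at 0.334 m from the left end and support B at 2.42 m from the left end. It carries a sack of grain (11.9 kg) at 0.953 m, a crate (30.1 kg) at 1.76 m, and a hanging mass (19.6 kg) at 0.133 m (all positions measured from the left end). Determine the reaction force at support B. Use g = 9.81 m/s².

R_B ≈ 218 N

Taking torques about support A:
Sack of grain: 11.9 × 9.81 = 116.7 N down at 0.953 m → arm 0.619 m, τ = 116.7 × 0.619 = 72.24 N·m clockwise.
Crate: 30.1 × 9.81 = 295.3 N down at 1.76 m → arm 1.426 m, τ = 295.3 × 1.426 = 421.1 N·m clockwise.
Hanging mass: 19.6 × 9.81 = 192.3 N down at 0.133 m → arm 0.201 m, τ = 192.3 × 0.201 = 38.65 N·m counterclockwise.
Net load moment about support A = 454.7 N·m clockwise.
Reaction R at support B is upward at 2.42 m, arm 2.086 m → moment R × 2.086 counterclockwise.
Setting net torque to zero: R × 2.086 = 454.7 → R = 218 N.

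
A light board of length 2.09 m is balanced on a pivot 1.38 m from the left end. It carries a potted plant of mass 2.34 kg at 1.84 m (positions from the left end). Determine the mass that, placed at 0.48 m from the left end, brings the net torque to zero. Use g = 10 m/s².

m ≈ 1.2 kg

Sum moments about the pivot (at 1.38 m from the left end) (the support reaction has zero arm there).
Potted plant: 2.34 × 10 = 23.4 N down at 1.84 m → arm 0.46 m, τ = 23.4 × 0.46 = 10.76 N·m clockwise.
Net moment of known loads = 10.76 N·m clockwise.
An unknown mass m at 0.48 m has arm 0.9 m; its moment is m·g·0.9 counterclockwise.
Setting net torque to zero: m × 10 × 0.9 = 10.76 → m = 10.76 / (10 × 0.9) = 1.2 kg.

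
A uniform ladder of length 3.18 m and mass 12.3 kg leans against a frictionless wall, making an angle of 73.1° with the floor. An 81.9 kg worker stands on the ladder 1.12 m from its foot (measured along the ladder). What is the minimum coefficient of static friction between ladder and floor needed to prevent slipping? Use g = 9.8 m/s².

μ_min ≈ 0.113

Sum moments about the foot of the ladder (the floor normal and friction both act there and drop out).
Ladder weight 12.3×9.8 = 120.5 N acts at 1.59 m along the ladder; its horizontal arm is 1.59·cos73.1° = 0.4622 m → τ = 55.7 N·m clockwise.
Worker: 81.9×9.8 = 802.6 N at 1.12 m → arm 0.3256 m → τ = 261.3 N·m clockwise.
Wall normal N acts horizontally at the top; its moment arm is the height L sinθ = 3.18·sin73.1° = 3.043 m, counterclockwise.
For rotational equilibrium, N × 3.043 = 317, so N = 104.2 N.
ΣFx = 0 ⇒ f = N_wall = 104.2 N. ΣFy = 0 ⇒ N_floor = 923.1 N.
μ_min = f / N_floor = 104.2 / 923.1 = 0.113.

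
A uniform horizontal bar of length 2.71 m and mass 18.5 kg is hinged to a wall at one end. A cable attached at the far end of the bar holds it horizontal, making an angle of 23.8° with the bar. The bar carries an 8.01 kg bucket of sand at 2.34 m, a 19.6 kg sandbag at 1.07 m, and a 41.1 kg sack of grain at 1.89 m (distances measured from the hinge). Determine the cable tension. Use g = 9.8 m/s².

T ≈ 1280 N

Take moments about the hinge.
Beam weight: 18.5 × 9.8 = 181.3 N down at 1.355 m → arm 1.355 m, τ = 181.3 × 1.355 = 245.7 N·m clockwise.
Bucket of sand: 8.01 × 9.8 = 78.5 N down at 2.34 m → arm 2.34 m, τ = 78.5 × 2.34 = 183.7 N·m clockwise.
Sandbag: 19.6 × 9.8 = 192.1 N down at 1.07 m → arm 1.07 m, τ = 192.1 × 1.07 = 205.5 N·m clockwise.
Sack of grain: 41.1 × 9.8 = 402.8 N down at 1.89 m → arm 1.89 m, τ = 402.8 × 1.89 = 761.3 N·m clockwise.
Total clockwise load moment = 1396 N·m.
The cable tension T acts at 2.71 m; only its component perpendicular to the bar, T sinθ, produces torque. sin 23.8° = 0.4035.
Balancing moments: T × 2.71 × 0.4035 = 1396, giving T = 1396 / 1.093 = 1280 N.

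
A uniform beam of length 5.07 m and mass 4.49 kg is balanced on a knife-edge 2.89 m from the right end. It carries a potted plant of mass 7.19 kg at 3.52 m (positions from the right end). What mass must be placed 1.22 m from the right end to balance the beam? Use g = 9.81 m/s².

Take moments about the knife-edge (at 2.89 m from the right end).
Beam weight: 4.49 × 9.81 = 44.05 N down at 2.535 m → arm 0.355 m, τ = 44.05 × 0.355 = 15.64 N·m clockwise.
Potted plant: 7.19 × 9.81 = 70.53 N down at 3.52 m → arm 0.63 m, τ = 70.53 × 0.63 = 44.43 N·m counterclockwise.
Net moment of known loads = 28.79 N·m counterclockwise.
An unknown mass m at 1.22 m has arm 1.67 m; its moment is m·g·1.67 clockwise.
For rotational equilibrium, m × 9.81 × 1.67 = 28.79, so m = 28.79 / (9.81 × 1.67) = 1.76 kg.

m ≈ 1.76 kg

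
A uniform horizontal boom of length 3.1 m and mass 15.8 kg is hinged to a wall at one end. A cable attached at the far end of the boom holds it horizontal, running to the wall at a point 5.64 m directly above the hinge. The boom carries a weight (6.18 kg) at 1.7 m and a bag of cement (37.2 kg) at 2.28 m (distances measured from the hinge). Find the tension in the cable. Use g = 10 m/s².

Sum moments about the hinge (the unknown hinge reaction has zero arm there).
Beam weight: 15.8 × 10 = 158 N down at 1.55 m → arm 1.55 m, τ = 158 × 1.55 = 244.9 N·m clockwise.
Weight: 6.18 × 10 = 61.8 N down at 1.7 m → arm 1.7 m, τ = 61.8 × 1.7 = 105.1 N·m clockwise.
Bag of cement: 37.2 × 10 = 372 N down at 2.28 m → arm 2.28 m, τ = 372 × 2.28 = 848.2 N·m clockwise.
Total clockwise load moment = 1198 N·m.
The cable tension T acts at 3.1 m; only its component perpendicular to the boom, T sinθ, produces torque. sinθ = h/√(h²+d²) = 5.64/√(5.64²+3.1²) = 0.8763.
For rotational equilibrium, T × 3.1 × 0.8763 = 1198, so T = 1198 / 2.717 = 441 N.

T ≈ 441 N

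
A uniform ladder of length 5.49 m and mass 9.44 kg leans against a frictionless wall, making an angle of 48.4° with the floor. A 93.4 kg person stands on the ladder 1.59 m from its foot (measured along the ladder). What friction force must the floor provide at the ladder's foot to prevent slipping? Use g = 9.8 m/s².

f ≈ 276 N

Taking torques about the foot of the ladder:
Ladder weight 9.44×9.8 = 92.51 N acts at 2.745 m along the ladder; its horizontal arm is 2.745·cos48.4° = 1.822 m → τ = 168.6 N·m clockwise.
Person: 93.4×9.8 = 915.3 N at 1.59 m → arm 1.056 m → τ = 966.6 N·m clockwise.
Wall normal N acts horizontally at the top; its moment arm is the height L sinθ = 5.49·sin48.4° = 4.105 m, counterclockwise.
Setting net torque to zero: N × 4.105 = 1135 → N = 276 N.
ΣFx = 0: friction at the foot balances the wall's push, so f = N_wall = 276 N.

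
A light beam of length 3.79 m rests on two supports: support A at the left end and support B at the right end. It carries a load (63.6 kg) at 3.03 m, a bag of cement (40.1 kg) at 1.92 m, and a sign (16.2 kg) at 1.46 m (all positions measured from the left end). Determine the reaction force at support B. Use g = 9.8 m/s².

R_B ≈ 759 N

About support A:
Load: 63.6 × 9.8 = 623.3 N down at 3.03 m → arm 3.03 m, τ = 623.3 × 3.03 = 1889 N·m clockwise.
Bag of cement: 40.1 × 9.8 = 393 N down at 1.92 m → arm 1.92 m, τ = 393 × 1.92 = 754.6 N·m clockwise.
Sign: 16.2 × 9.8 = 158.8 N down at 1.46 m → arm 1.46 m, τ = 158.8 × 1.46 = 231.8 N·m clockwise.
Net load moment about support A = 2875 N·m clockwise.
Reaction R at support B is upward at 3.79 m, arm 3.79 m → moment R × 3.79 counterclockwise.
For rotational equilibrium, R × 3.79 = 2875, so R = 759 N.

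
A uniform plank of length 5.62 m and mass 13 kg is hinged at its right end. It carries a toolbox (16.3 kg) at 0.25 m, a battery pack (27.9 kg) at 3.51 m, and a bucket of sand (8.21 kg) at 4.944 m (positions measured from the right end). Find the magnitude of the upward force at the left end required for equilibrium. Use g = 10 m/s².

F ≈ 319 N

Sum moments about the right end (the unknown pivot reaction has zero arm there).
Beam weight: 13 × 10 = 130 N down at 2.81 m → arm 2.81 m, τ = 130 × 2.81 = 365.3 N·m counterclockwise.
Toolbox: 16.3 × 10 = 163 N down at 0.25 m → arm 0.25 m, τ = 163 × 0.25 = 40.75 N·m counterclockwise.
Battery pack: 27.9 × 10 = 279 N down at 3.51 m → arm 3.51 m, τ = 279 × 3.51 = 979.3 N·m counterclockwise.
Bucket of sand: 8.21 × 10 = 82.1 N down at 4.944 m → arm 4.944 m, τ = 82.1 × 4.944 = 405.9 N·m counterclockwise.
Net moment of the loads = 1791 N·m counterclockwise.
The upward force F acts at the left end, arm 5.62 m, giving F × 5.62 clockwise.
For rotational equilibrium, F × 5.62 = 1791, so F = 1791 / 5.62 = 319 N.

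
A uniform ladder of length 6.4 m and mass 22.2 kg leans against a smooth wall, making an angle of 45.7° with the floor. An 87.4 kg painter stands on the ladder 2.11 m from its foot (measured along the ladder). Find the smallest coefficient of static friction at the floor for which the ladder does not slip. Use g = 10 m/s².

Choose the foot of the ladder as the axis so the floor normal and friction both act there and drop out.
Ladder weight 22.2×10 = 222 N acts at 3.2 m along the ladder; its horizontal arm is 3.2·cos45.7° = 2.235 m → τ = 496.2 N·m clockwise.
Painter: 87.4×10 = 874 N at 2.11 m → arm 1.474 m → τ = 1288 N·m clockwise.
Wall normal N acts horizontally at the top; its moment arm is the height L sinθ = 6.4·sin45.7° = 4.58 m, counterclockwise.
Balancing moments: N × 4.58 = 1784, giving N = 389.5 N.
ΣFx = 0 ⇒ f = N_wall = 389.5 N. ΣFy = 0 ⇒ N_floor = 1096 N.
μ_min = f / N_floor = 389.5 / 1096 = 0.355.

μ_min ≈ 0.355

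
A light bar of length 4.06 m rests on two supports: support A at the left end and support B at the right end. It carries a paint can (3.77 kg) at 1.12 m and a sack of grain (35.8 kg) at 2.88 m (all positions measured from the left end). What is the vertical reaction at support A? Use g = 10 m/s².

Sum moments about support B (its reaction then has zero moment arm).
Paint can: 3.77 × 10 = 37.7 N down at 1.12 m → arm 2.94 m, τ = 37.7 × 2.94 = 110.8 N·m counterclockwise.
Sack of grain: 35.8 × 10 = 358 N down at 2.88 m → arm 1.18 m, τ = 358 × 1.18 = 422.4 N·m counterclockwise.
Net load moment about support B = 533.2 N·m counterclockwise.
Reaction R at support A is upward at 0 m, arm 4.06 m → moment R × 4.06 clockwise.
Balancing moments: R × 4.06 = 533.2, giving R = 131 N.

R_A ≈ 131 N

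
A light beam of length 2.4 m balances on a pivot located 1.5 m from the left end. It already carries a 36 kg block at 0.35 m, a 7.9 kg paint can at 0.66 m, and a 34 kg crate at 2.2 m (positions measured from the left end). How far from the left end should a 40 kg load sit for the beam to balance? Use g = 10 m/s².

Choose the pivot (at 1.5 m from the left end) as the axis so the support reaction has zero arm there.
Block: 36 × 10 = 360 N down at 0.35 m → arm 1.15 m, τ = 360 × 1.15 = 414 N·m counterclockwise.
Paint can: 7.9 × 10 = 79 N down at 0.66 m → arm 0.84 m, τ = 79 × 0.84 = 66.36 N·m counterclockwise.
Crate: 34 × 10 = 340 N down at 2.2 m → arm 0.7 m, τ = 340 × 0.7 = 238 N·m clockwise.
Net moment of existing loads = 242.4 N·m counterclockwise.
The load weighs 40 × 10 = 400 N and must supply an equal clockwise moment, so its lever arm about the pivot is 242.4 / 400 = 0.606 m.
That puts it at 1.5 + 0.606 = 2.11 m from the left end.

x ≈ 2.11 m from the left end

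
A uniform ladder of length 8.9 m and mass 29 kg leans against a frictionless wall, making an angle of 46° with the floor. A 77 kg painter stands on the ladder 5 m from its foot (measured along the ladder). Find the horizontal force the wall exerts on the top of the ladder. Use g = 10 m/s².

N_wall ≈ 558 N

Take moments about the foot of the ladder.
Ladder weight 29×10 = 290 N acts at 4.45 m along the ladder; its horizontal arm is 4.45·cos46° = 3.091 m → τ = 896.4 N·m clockwise.
Painter: 77×10 = 770 N at 5 m → arm 3.473 m → τ = 2674 N·m clockwise.
Wall normal N acts horizontally at the top; its moment arm is the height L sinθ = 8.9·sin46° = 6.402 m, counterclockwise.
Στ = 0 ⇒ N × 6.402 = 3570 ⇒ N = 558 N.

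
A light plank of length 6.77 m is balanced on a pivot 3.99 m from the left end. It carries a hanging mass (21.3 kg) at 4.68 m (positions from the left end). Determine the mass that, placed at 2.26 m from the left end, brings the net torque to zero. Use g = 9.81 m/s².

m ≈ 8.5 kg

Choose the pivot (at 3.99 m from the left end) as the axis so the support reaction has zero arm there.
Hanging mass: 21.3 × 9.81 = 209 N down at 4.68 m → arm 0.69 m, τ = 209 × 0.69 = 144.2 N·m clockwise.
Net moment of known loads = 144.2 N·m clockwise.
An unknown mass m at 2.26 m has arm 1.73 m; its moment is m·g·1.73 counterclockwise.
Balancing moments: m × 9.81 × 1.73 = 144.2, giving m = 144.2 / (9.81 × 1.73) = 8.5 kg.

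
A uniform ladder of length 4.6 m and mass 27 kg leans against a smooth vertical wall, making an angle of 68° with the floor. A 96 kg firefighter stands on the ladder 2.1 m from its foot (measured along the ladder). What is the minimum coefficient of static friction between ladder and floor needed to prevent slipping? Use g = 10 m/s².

μ_min ≈ 0.188

About the foot of the ladder:
Ladder weight 27×10 = 270 N acts at 2.3 m along the ladder; its horizontal arm is 2.3·cos68° = 0.8616 m → τ = 232.6 N·m clockwise.
Firefighter: 96×10 = 960 N at 2.1 m → arm 0.7867 m → τ = 755.2 N·m clockwise.
Wall normal N acts horizontally at the top; its moment arm is the height L sinθ = 4.6·sin68° = 4.265 m, counterclockwise.
Setting net torque to zero: N × 4.265 = 987.8 → N = 231.6 N.
ΣFx = 0 ⇒ f = N_wall = 231.6 N. ΣFy = 0 ⇒ N_floor = 1230 N.
μ_min = f / N_floor = 231.6 / 1230 = 0.188.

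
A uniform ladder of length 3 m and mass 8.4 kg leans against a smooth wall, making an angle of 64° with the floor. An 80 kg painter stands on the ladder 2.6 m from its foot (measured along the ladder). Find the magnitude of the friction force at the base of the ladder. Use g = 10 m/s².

f ≈ 359 N

Taking torques about the foot of the ladder:
Ladder weight 8.4×10 = 84 N acts at 1.5 m along the ladder; its horizontal arm is 1.5·cos64° = 0.6576 m → τ = 55.24 N·m clockwise.
Painter: 80×10 = 800 N at 2.6 m → arm 1.14 m → τ = 912 N·m clockwise.
Wall normal N acts horizontally at the top; its moment arm is the height L sinθ = 3·sin64° = 2.696 m, counterclockwise.
Setting net torque to zero: N × 2.696 = 967.2 → N = 359 N.
ΣFx = 0: friction at the foot balances the wall's push, so f = N_wall = 359 N.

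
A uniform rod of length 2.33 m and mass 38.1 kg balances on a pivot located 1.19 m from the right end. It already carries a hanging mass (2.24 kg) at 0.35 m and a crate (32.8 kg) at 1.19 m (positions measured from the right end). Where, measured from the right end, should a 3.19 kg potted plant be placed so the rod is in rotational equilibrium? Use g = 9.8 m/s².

Choose the pivot (at 1.19 m from the right end) as the axis so the support reaction has zero arm there.
Beam weight: 38.1 × 9.8 = 373.4 N down at 1.165 m → arm 0.025 m, τ = 373.4 × 0.025 = 9.335 N·m clockwise.
Hanging mass: 2.24 × 9.8 = 21.95 N down at 0.35 m → arm 0.84 m, τ = 21.95 × 0.84 = 18.44 N·m clockwise.
Crate: acts at the pivot, moment arm 0 → no torque.
Net moment of existing loads = 27.78 N·m clockwise.
The potted plant weighs 3.19 × 9.8 = 31.26 N and must supply an equal counterclockwise moment, so its lever arm about the pivot is 27.78 / 31.26 = 0.889 m.
That puts it at 1.19 + 0.889 = 2.08 m from the right end.

x ≈ 2.08 m from the right end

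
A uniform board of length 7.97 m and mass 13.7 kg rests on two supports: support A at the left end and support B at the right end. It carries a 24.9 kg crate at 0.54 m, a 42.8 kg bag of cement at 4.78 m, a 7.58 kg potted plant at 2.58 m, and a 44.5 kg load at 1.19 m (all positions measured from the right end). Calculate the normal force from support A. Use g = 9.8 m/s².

R_A ≈ 424 N

Choose support B as the axis so its reaction then has zero moment arm.
Beam weight: 13.7 × 9.8 = 134.3 N down at 3.985 m → arm 3.985 m, τ = 134.3 × 3.985 = 535.2 N·m counterclockwise.
Crate: 24.9 × 9.8 = 244 N down at 0.54 m → arm 0.54 m, τ = 244 × 0.54 = 131.8 N·m counterclockwise.
Bag of cement: 42.8 × 9.8 = 419.4 N down at 4.78 m → arm 4.78 m, τ = 419.4 × 4.78 = 2005 N·m counterclockwise.
Potted plant: 7.58 × 9.8 = 74.28 N down at 2.58 m → arm 2.58 m, τ = 74.28 × 2.58 = 191.6 N·m counterclockwise.
Load: 44.5 × 9.8 = 436.1 N down at 1.19 m → arm 1.19 m, τ = 436.1 × 1.19 = 519 N·m counterclockwise.
Net load moment about support B = 3383 N·m counterclockwise.
Reaction R at support A is upward at 7.97 m, arm 7.97 m → moment R × 7.97 clockwise.
Στ = 0 ⇒ R × 7.97 = 3383 ⇒ R = 424 N.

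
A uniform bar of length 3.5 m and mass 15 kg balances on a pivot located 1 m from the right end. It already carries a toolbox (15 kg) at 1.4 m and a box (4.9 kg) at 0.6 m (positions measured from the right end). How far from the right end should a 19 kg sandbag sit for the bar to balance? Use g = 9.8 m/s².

Take moments about the pivot (at 1 m from the right end).
Beam weight: 15 × 9.8 = 147 N down at 1.75 m → arm 0.75 m, τ = 147 × 0.75 = 110.2 N·m counterclockwise.
Toolbox: 15 × 9.8 = 147 N down at 1.4 m → arm 0.4 m, τ = 147 × 0.4 = 58.8 N·m counterclockwise.
Box: 4.9 × 9.8 = 48.02 N down at 0.6 m → arm 0.4 m, τ = 48.02 × 0.4 = 19.21 N·m clockwise.
Net moment of existing loads = 149.8 N·m counterclockwise.
The sandbag weighs 19 × 9.8 = 186.2 N and must supply an equal clockwise moment, so its lever arm about the pivot is 149.8 / 186.2 = 0.805 m.
That puts it at 1 − 0.805 = 0.195 m from the right end.

x ≈ 0.195 m from the right end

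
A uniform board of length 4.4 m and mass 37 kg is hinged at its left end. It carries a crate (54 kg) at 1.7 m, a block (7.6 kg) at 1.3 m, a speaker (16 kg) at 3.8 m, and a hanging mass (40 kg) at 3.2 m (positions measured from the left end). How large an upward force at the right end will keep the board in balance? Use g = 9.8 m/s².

F ≈ 828 N

Taking torques about the left end:
Beam weight: 37 × 9.8 = 362.6 N down at 2.2 m → arm 2.2 m, τ = 362.6 × 2.2 = 797.7 N·m clockwise.
Crate: 54 × 9.8 = 529.2 N down at 1.7 m → arm 1.7 m, τ = 529.2 × 1.7 = 899.6 N·m clockwise.
Block: 7.6 × 9.8 = 74.48 N down at 1.3 m → arm 1.3 m, τ = 74.48 × 1.3 = 96.82 N·m clockwise.
Speaker: 16 × 9.8 = 156.8 N down at 3.8 m → arm 3.8 m, τ = 156.8 × 3.8 = 595.8 N·m clockwise.
Hanging mass: 40 × 9.8 = 392 N down at 3.2 m → arm 3.2 m, τ = 392 × 3.2 = 1254 N·m clockwise.
Net moment of the loads = 3644 N·m clockwise.
The upward force F acts at the right end, arm 4.4 m, giving F × 4.4 counterclockwise.
Balancing moments: F × 4.4 = 3644, giving F = 3644 / 4.4 = 828 N.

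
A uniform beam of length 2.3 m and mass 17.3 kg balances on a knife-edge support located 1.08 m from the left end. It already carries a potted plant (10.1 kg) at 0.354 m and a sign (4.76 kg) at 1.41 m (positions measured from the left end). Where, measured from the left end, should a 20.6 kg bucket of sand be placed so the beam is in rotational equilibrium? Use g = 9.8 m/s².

x ≈ 1.3 m from the left end

Taking torques about the knife-edge support (at 1.08 m from the left end):
Beam weight: 17.3 × 9.8 = 169.5 N down at 1.15 m → arm 0.07 m, τ = 169.5 × 0.07 = 11.87 N·m clockwise.
Potted plant: 10.1 × 9.8 = 98.98 N down at 0.354 m → arm 0.726 m, τ = 98.98 × 0.726 = 71.86 N·m counterclockwise.
Sign: 4.76 × 9.8 = 46.65 N down at 1.41 m → arm 0.33 m, τ = 46.65 × 0.33 = 15.39 N·m clockwise.
Net moment of existing loads = 44.6 N·m counterclockwise.
The bucket of sand weighs 20.6 × 9.8 = 201.9 N and must supply an equal clockwise moment, so its lever arm about the knife-edge support is 44.6 / 201.9 = 0.221 m.
That puts it at 1.08 + 0.221 = 1.3 m from the left end.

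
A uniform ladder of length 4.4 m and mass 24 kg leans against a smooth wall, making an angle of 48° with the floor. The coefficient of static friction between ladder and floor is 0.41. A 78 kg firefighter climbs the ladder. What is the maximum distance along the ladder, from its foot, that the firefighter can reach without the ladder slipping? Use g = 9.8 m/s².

Take moments about the foot of the ladder.
Ladder weight 24×9.8 = 235.2 N acts at 2.2 m along the ladder; its horizontal arm is 2.2·cos48° = 1.472 m → τ = 346.2 N·m clockwise.
Firefighter weight 78×9.8 = 764.4 N at distance d → arm d·cos48° → τ = 764.4·d·0.6691 clockwise.
Wall normal N at the top has arm L sinθ = 3.27 m counterclockwise, so Στ = 0 gives N·3.27 = 346.2 + 511.5·d.
ΣFy = 0 ⇒ N_floor = 999.6 N, so the maximum friction is μ_s·N_floor = 0.41×999.6 = 409.8 N. ΣFx = 0 ⇒ N_wall = f, so at the slipping point N = 409.8 N.
Substituting: 409.8×3.27 = 346.2 + 511.5·d ⇒ d = (1340 − 346.2) / 511.5 = 1.94 m.

d ≈ 1.94 m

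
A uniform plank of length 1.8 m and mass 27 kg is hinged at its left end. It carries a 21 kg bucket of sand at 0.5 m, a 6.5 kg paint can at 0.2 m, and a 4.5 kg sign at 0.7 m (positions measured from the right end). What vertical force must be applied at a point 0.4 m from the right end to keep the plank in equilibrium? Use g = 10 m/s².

F ≈ 478 N

About the left end:
Beam weight: 27 × 10 = 270 N down at 0.9 m → arm 0.9 m, τ = 270 × 0.9 = 243 N·m clockwise.
Bucket of sand: 21 × 10 = 210 N down at 0.5 m → arm 1.3 m, τ = 210 × 1.3 = 273 N·m clockwise.
Paint can: 6.5 × 10 = 65 N down at 0.2 m → arm 1.6 m, τ = 65 × 1.6 = 104 N·m clockwise.
Sign: 4.5 × 10 = 45 N down at 0.7 m → arm 1.1 m, τ = 45 × 1.1 = 49.5 N·m clockwise.
Net moment of the loads = 669.5 N·m clockwise.
The upward force F acts at a point 0.4 m from the right end, arm 1.4 m, giving F × 1.4 counterclockwise.
Setting net torque to zero: F × 1.4 = 669.5 → F = 669.5 / 1.4 = 478 N.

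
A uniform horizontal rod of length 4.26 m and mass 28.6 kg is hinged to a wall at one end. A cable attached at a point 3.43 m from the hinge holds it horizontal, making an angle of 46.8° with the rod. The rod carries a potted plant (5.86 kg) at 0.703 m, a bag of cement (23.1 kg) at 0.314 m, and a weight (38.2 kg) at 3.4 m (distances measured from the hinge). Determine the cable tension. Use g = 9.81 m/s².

T ≈ 793 N

Sum moments about the hinge (the unknown hinge reaction has zero arm there).
Beam weight: 28.6 × 9.81 = 280.6 N down at 2.13 m → arm 2.13 m, τ = 280.6 × 2.13 = 597.7 N·m clockwise.
Potted plant: 5.86 × 9.81 = 57.49 N down at 0.703 m → arm 0.703 m, τ = 57.49 × 0.703 = 40.42 N·m clockwise.
Bag of cement: 23.1 × 9.81 = 226.6 N down at 0.314 m → arm 0.314 m, τ = 226.6 × 0.314 = 71.15 N·m clockwise.
Weight: 38.2 × 9.81 = 374.7 N down at 3.4 m → arm 3.4 m, τ = 374.7 × 3.4 = 1274 N·m clockwise.
Total clockwise load moment = 1983 N·m.
The cable tension T acts at 3.43 m; only its component perpendicular to the rod, T sinθ, produces torque. sin 46.8° = 0.729.
Στ = 0 ⇒ T × 3.43 × 0.729 = 1983 ⇒ T = 1983 / 2.5 = 793 N.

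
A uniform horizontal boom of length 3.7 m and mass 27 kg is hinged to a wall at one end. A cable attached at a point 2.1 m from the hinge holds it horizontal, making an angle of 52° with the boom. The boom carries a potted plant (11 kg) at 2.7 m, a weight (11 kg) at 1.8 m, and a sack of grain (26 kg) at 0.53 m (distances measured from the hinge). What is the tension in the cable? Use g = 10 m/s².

T ≈ 684 N

Take moments about the hinge.
Beam weight: 27 × 10 = 270 N down at 1.85 m → arm 1.85 m, τ = 270 × 1.85 = 499.5 N·m clockwise.
Potted plant: 11 × 10 = 110 N down at 2.7 m → arm 2.7 m, τ = 110 × 2.7 = 297 N·m clockwise.
Weight: 11 × 10 = 110 N down at 1.8 m → arm 1.8 m, τ = 110 × 1.8 = 198 N·m clockwise.
Sack of grain: 26 × 10 = 260 N down at 0.53 m → arm 0.53 m, τ = 260 × 0.53 = 137.8 N·m clockwise.
Total clockwise load moment = 1132 N·m.
The cable tension T acts at 2.1 m; only its component perpendicular to the boom, T sinθ, produces torque. sin 52° = 0.788.
Στ = 0 ⇒ T × 2.1 × 0.788 = 1132 ⇒ T = 1132 / 1.655 = 684 N.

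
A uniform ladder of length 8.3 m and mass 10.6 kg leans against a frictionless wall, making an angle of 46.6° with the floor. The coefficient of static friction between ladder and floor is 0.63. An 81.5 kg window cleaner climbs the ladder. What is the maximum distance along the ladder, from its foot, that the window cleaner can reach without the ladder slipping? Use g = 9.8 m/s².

d ≈ 5.71 m

Take moments about the foot of the ladder.
Ladder weight 10.6×9.8 = 103.9 N acts at 4.15 m along the ladder; its horizontal arm is 4.15·cos46.6° = 2.851 m → τ = 296.2 N·m clockwise.
Window cleaner weight 81.5×9.8 = 798.7 N at distance d → arm d·cos46.6° → τ = 798.7·d·0.6871 clockwise.
Wall normal N at the top has arm L sinθ = 6.031 m counterclockwise, so Στ = 0 gives N·6.031 = 296.2 + 548.8·d.
ΣFy = 0 ⇒ N_floor = 902.6 N, so the maximum friction is μ_s·N_floor = 0.63×902.6 = 568.6 N. ΣFx = 0 ⇒ N_wall = f, so at the slipping point N = 568.6 N.
Substituting: 568.6×6.031 = 296.2 + 548.8·d ⇒ d = (3429 − 296.2) / 548.8 = 5.71 m.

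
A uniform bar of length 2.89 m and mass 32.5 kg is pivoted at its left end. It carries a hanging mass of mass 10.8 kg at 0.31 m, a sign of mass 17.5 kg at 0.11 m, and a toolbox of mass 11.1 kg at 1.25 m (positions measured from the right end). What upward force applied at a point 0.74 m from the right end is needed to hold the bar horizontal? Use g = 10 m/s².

Choose the left end as the axis so the unknown pivot reaction has zero arm there.
Beam weight: 32.5 × 10 = 325 N down at 1.445 m → arm 1.445 m, τ = 325 × 1.445 = 469.6 N·m clockwise.
Hanging mass: 10.8 × 10 = 108 N down at 0.31 m → arm 2.58 m, τ = 108 × 2.58 = 278.6 N·m clockwise.
Sign: 17.5 × 10 = 175 N down at 0.11 m → arm 2.78 m, τ = 175 × 2.78 = 486.5 N·m clockwise.
Toolbox: 11.1 × 10 = 111 N down at 1.25 m → arm 1.64 m, τ = 111 × 1.64 = 182 N·m clockwise.
Net moment of the loads = 1417 N·m clockwise.
The upward force F acts at a point 0.74 m from the right end, arm 2.15 m, giving F × 2.15 counterclockwise.
Στ = 0 ⇒ F × 2.15 = 1417 ⇒ F = 1417 / 2.15 = 659 N.

F ≈ 659 N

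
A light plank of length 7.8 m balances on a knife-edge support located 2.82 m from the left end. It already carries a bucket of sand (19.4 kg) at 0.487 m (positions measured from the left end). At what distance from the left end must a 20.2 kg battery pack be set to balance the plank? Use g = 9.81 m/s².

x ≈ 5.06 m from the left end

Taking torques about the knife-edge support (at 2.82 m from the left end):
Bucket of sand: 19.4 × 9.81 = 190.3 N down at 0.487 m → arm 2.333 m, τ = 190.3 × 2.333 = 444 N·m counterclockwise.
Net moment of existing loads = 444 N·m counterclockwise.
The battery pack weighs 20.2 × 9.81 = 198.2 N and must supply an equal clockwise moment, so its lever arm about the knife-edge support is 444 / 198.2 = 2.24 m.
That puts it at 2.82 + 2.24 = 5.06 m from the left end.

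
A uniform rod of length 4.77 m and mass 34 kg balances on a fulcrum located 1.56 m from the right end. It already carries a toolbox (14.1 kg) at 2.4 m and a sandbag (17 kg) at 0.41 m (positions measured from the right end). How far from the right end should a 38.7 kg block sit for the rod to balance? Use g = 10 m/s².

x ≈ 1.03 m from the right end

Sum moments about the fulcrum (at 1.56 m from the right end) (the support reaction has zero arm there).
Beam weight: 34 × 10 = 340 N down at 2.385 m → arm 0.825 m, τ = 340 × 0.825 = 280.5 N·m counterclockwise.
Toolbox: 14.1 × 10 = 141 N down at 2.4 m → arm 0.84 m, τ = 141 × 0.84 = 118.4 N·m counterclockwise.
Sandbag: 17 × 10 = 170 N down at 0.41 m → arm 1.15 m, τ = 170 × 1.15 = 195.5 N·m clockwise.
Net moment of existing loads = 203.4 N·m counterclockwise.
The block weighs 38.7 × 10 = 387 N and must supply an equal clockwise moment, so its lever arm about the fulcrum is 203.4 / 387 = 0.526 m.
That puts it at 1.56 − 0.526 = 1.03 m from the right end.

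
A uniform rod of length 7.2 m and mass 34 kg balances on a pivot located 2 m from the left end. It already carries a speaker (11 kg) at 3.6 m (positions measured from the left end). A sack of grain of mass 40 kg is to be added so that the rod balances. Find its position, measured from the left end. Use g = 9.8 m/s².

x ≈ 0.2 m from the left end

About the pivot (at 2 m from the left end):
Beam weight: 34 × 9.8 = 333.2 N down at 3.6 m → arm 1.6 m, τ = 333.2 × 1.6 = 533.1 N·m clockwise.
Speaker: 11 × 9.8 = 107.8 N down at 3.6 m → arm 1.6 m, τ = 107.8 × 1.6 = 172.5 N·m clockwise.
Net moment of existing loads = 705.6 N·m clockwise.
The sack of grain weighs 40 × 9.8 = 392 N and must supply an equal counterclockwise moment, so its lever arm about the pivot is 705.6 / 392 = 1.8 m.
That puts it at 2 − 1.8 = 0.2 m from the left end.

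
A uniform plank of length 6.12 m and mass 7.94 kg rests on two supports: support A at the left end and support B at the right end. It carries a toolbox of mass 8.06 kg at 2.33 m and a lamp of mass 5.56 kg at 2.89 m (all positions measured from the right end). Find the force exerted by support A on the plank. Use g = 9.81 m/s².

R_A ≈ 94.8 N

Taking torques about support B:
Beam weight: 7.94 × 9.81 = 77.89 N down at 3.06 m → arm 3.06 m, τ = 77.89 × 3.06 = 238.3 N·m counterclockwise.
Toolbox: 8.06 × 9.81 = 79.07 N down at 2.33 m → arm 2.33 m, τ = 79.07 × 2.33 = 184.2 N·m counterclockwise.
Lamp: 5.56 × 9.81 = 54.54 N down at 2.89 m → arm 2.89 m, τ = 54.54 × 2.89 = 157.6 N·m counterclockwise.
Net load moment about support B = 580.1 N·m counterclockwise.
Reaction R at support A is upward at 6.12 m, arm 6.12 m → moment R × 6.12 clockwise.
Setting net torque to zero: R × 6.12 = 580.1 → R = 94.8 N.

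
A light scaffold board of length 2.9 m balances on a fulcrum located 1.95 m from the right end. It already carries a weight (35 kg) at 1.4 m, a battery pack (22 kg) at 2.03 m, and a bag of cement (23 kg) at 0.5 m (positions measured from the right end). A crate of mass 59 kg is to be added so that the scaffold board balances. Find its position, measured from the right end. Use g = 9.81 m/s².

Sum moments about the fulcrum (at 1.95 m from the right end) (the support reaction has zero arm there).
Weight: 35 × 9.81 = 343.4 N down at 1.4 m → arm 0.55 m, τ = 343.4 × 0.55 = 188.9 N·m clockwise.
Battery pack: 22 × 9.81 = 215.8 N down at 2.03 m → arm 0.08 m, τ = 215.8 × 0.08 = 17.26 N·m counterclockwise.
Bag of cement: 23 × 9.81 = 225.6 N down at 0.5 m → arm 1.45 m, τ = 225.6 × 1.45 = 327.1 N·m clockwise.
Net moment of existing loads = 498.7 N·m clockwise.
The crate weighs 59 × 9.81 = 578.8 N and must supply an equal counterclockwise moment, so its lever arm about the fulcrum is 498.7 / 578.8 = 0.862 m.
That puts it at 1.95 + 0.862 = 2.81 m from the right end.

x ≈ 2.81 m from the right end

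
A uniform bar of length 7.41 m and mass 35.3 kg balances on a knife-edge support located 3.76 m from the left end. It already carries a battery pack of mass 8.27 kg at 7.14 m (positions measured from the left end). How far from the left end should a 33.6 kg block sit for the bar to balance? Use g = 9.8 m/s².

x ≈ 2.99 m from the left end

Choose the knife-edge support (at 3.76 m from the left end) as the axis so the support reaction has zero arm there.
Beam weight: 35.3 × 9.8 = 345.9 N down at 3.705 m → arm 0.055 m, τ = 345.9 × 0.055 = 19.02 N·m counterclockwise.
Battery pack: 8.27 × 9.8 = 81.05 N down at 7.14 m → arm 3.38 m, τ = 81.05 × 3.38 = 273.9 N·m clockwise.
Net moment of existing loads = 254.9 N·m clockwise.
The block weighs 33.6 × 9.8 = 329.3 N and must supply an equal counterclockwise moment, so its lever arm about the knife-edge support is 254.9 / 329.3 = 0.774 m.
That puts it at 3.76 − 0.774 = 2.99 m from the left end.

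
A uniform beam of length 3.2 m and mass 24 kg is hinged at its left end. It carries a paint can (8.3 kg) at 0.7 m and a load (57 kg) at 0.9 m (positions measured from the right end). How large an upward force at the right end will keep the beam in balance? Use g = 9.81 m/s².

F ≈ 583 N

Take moments about the left end.
Beam weight: 24 × 9.81 = 235.4 N down at 1.6 m → arm 1.6 m, τ = 235.4 × 1.6 = 376.6 N·m clockwise.
Paint can: 8.3 × 9.81 = 81.42 N down at 0.7 m → arm 2.5 m, τ = 81.42 × 2.5 = 203.6 N·m clockwise.
Load: 57 × 9.81 = 559.2 N down at 0.9 m → arm 2.3 m, τ = 559.2 × 2.3 = 1286 N·m clockwise.
Net moment of the loads = 1866 N·m clockwise.
The upward force F acts at the right end, arm 3.2 m, giving F × 3.2 counterclockwise.
Setting net torque to zero: F × 3.2 = 1866 → F = 1866 / 3.2 = 583 N.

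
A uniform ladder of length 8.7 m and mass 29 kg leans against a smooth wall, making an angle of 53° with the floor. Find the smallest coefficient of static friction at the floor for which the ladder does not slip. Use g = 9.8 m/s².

μ_min ≈ 0.377

Choose the foot of the ladder as the axis so the floor normal and friction both act there and drop out.
Ladder weight 29×9.8 = 284.2 N acts at 4.35 m along the ladder; its horizontal arm is 4.35·cos53° = 2.618 m → τ = 744 N·m clockwise.
Wall normal N acts horizontally at the top; its moment arm is the height L sinθ = 8.7·sin53° = 6.948 m, counterclockwise.
Setting net torque to zero: N × 6.948 = 744 → N = 107.1 N.
ΣFx = 0 ⇒ f = N_wall = 107.1 N. ΣFy = 0 ⇒ N_floor = 284.2 N.
μ_min = f / N_floor = 107.1 / 284.2 = 0.377.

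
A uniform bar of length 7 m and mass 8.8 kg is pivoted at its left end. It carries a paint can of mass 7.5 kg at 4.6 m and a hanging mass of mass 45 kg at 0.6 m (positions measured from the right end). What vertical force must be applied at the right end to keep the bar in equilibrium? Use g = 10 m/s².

Choose the left end as the axis so the unknown pivot reaction has zero arm there.
Beam weight: 8.8 × 10 = 88 N down at 3.5 m → arm 3.5 m, τ = 88 × 3.5 = 308 N·m clockwise.
Paint can: 7.5 × 10 = 75 N down at 4.6 m → arm 2.4 m, τ = 75 × 2.4 = 180 N·m clockwise.
Hanging mass: 45 × 10 = 450 N down at 0.6 m → arm 6.4 m, τ = 450 × 6.4 = 2880 N·m clockwise.
Net moment of the loads = 3368 N·m clockwise.
The upward force F acts at the right end, arm 7 m, giving F × 7 counterclockwise.
Setting net torque to zero: F × 7 = 3368 → F = 3368 / 7 = 481 N.

F ≈ 481 N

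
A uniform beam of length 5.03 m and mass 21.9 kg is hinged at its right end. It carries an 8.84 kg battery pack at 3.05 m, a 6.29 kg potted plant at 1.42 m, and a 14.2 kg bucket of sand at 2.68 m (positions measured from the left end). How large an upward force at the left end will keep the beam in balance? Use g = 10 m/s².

F ≈ 256 N

Sum moments about the right end (the unknown pivot reaction has zero arm there).
Beam weight: 21.9 × 10 = 219 N down at 2.515 m → arm 2.515 m, τ = 219 × 2.515 = 550.8 N·m counterclockwise.
Battery pack: 8.84 × 10 = 88.4 N down at 3.05 m → arm 1.98 m, τ = 88.4 × 1.98 = 175 N·m counterclockwise.
Potted plant: 6.29 × 10 = 62.9 N down at 1.42 m → arm 3.61 m, τ = 62.9 × 3.61 = 227.1 N·m counterclockwise.
Bucket of sand: 14.2 × 10 = 142 N down at 2.68 m → arm 2.35 m, τ = 142 × 2.35 = 333.7 N·m counterclockwise.
Net moment of the loads = 1287 N·m counterclockwise.
The upward force F acts at the left end, arm 5.03 m, giving F × 5.03 clockwise.
Στ = 0 ⇒ F × 5.03 = 1287 ⇒ F = 1287 / 5.03 = 256 N.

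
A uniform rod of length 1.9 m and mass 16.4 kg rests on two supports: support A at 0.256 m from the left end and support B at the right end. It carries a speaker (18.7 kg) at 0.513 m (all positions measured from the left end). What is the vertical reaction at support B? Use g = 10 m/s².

Take moments about support A.
Beam weight: 16.4 × 10 = 164 N down at 0.95 m → arm 0.694 m, τ = 164 × 0.694 = 113.8 N·m clockwise.
Speaker: 18.7 × 10 = 187 N down at 0.513 m → arm 0.257 m, τ = 187 × 0.257 = 48.06 N·m clockwise.
Net load moment about support A = 161.9 N·m clockwise.
Reaction R at support B is upward at 1.9 m, arm 1.644 m → moment R × 1.644 counterclockwise.
For rotational equilibrium, R × 1.644 = 161.9, so R = 98.5 N.

R_B ≈ 98.5 N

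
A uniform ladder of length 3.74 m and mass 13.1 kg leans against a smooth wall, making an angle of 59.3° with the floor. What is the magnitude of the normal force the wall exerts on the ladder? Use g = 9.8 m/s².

N_wall ≈ 38.1 N

About the foot of the ladder:
Ladder weight 13.1×9.8 = 128.4 N acts at 1.87 m along the ladder; its horizontal arm is 1.87·cos59.3° = 0.9547 m → τ = 122.6 N·m clockwise.
Wall normal N acts horizontally at the top; its moment arm is the height L sinθ = 3.74·sin59.3° = 3.216 m, counterclockwise.
Στ = 0 ⇒ N × 3.216 = 122.6 ⇒ N = 38.1 N.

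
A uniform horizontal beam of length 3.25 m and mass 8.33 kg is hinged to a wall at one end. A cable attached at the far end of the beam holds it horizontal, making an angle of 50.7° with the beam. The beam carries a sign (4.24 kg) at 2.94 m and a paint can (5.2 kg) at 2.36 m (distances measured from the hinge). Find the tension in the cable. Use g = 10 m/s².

T ≈ 152 N

Take moments about the hinge.
Beam weight: 8.33 × 10 = 83.3 N down at 1.625 m → arm 1.625 m, τ = 83.3 × 1.625 = 135.4 N·m clockwise.
Sign: 4.24 × 10 = 42.4 N down at 2.94 m → arm 2.94 m, τ = 42.4 × 2.94 = 124.7 N·m clockwise.
Paint can: 5.2 × 10 = 52 N down at 2.36 m → arm 2.36 m, τ = 52 × 2.36 = 122.7 N·m clockwise.
Total clockwise load moment = 382.8 N·m.
The cable tension T acts at 3.25 m; only its component perpendicular to the beam, T sinθ, produces torque. sin 50.7° = 0.7738.
For rotational equilibrium, T × 3.25 × 0.7738 = 382.8, so T = 382.8 / 2.515 = 152 N.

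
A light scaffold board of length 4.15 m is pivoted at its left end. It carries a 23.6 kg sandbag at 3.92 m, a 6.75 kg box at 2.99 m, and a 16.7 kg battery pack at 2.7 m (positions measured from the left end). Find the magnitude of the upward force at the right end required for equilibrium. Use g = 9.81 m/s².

F ≈ 373 N

About the left end:
Sandbag: 23.6 × 9.81 = 231.5 N down at 3.92 m → arm 3.92 m, τ = 231.5 × 3.92 = 907.5 N·m clockwise.
Box: 6.75 × 9.81 = 66.22 N down at 2.99 m → arm 2.99 m, τ = 66.22 × 2.99 = 198 N·m clockwise.
Battery pack: 16.7 × 9.81 = 163.8 N down at 2.7 m → arm 2.7 m, τ = 163.8 × 2.7 = 442.3 N·m clockwise.
Net moment of the loads = 1548 N·m clockwise.
The upward force F acts at the right end, arm 4.15 m, giving F × 4.15 counterclockwise.
Balancing moments: F × 4.15 = 1548, giving F = 1548 / 4.15 = 373 N.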